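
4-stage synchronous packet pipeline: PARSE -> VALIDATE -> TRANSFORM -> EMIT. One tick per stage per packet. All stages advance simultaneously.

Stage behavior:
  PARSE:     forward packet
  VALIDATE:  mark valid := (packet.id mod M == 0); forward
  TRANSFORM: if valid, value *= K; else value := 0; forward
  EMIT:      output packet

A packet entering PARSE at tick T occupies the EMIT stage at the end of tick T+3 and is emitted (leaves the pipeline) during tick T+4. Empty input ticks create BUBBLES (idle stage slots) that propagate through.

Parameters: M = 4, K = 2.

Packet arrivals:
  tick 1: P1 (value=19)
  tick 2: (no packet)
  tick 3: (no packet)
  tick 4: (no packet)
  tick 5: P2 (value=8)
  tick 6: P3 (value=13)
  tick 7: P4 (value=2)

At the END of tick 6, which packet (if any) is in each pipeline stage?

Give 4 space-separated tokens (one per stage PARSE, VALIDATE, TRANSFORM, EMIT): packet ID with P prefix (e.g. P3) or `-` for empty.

Tick 1: [PARSE:P1(v=19,ok=F), VALIDATE:-, TRANSFORM:-, EMIT:-] out:-; in:P1
Tick 2: [PARSE:-, VALIDATE:P1(v=19,ok=F), TRANSFORM:-, EMIT:-] out:-; in:-
Tick 3: [PARSE:-, VALIDATE:-, TRANSFORM:P1(v=0,ok=F), EMIT:-] out:-; in:-
Tick 4: [PARSE:-, VALIDATE:-, TRANSFORM:-, EMIT:P1(v=0,ok=F)] out:-; in:-
Tick 5: [PARSE:P2(v=8,ok=F), VALIDATE:-, TRANSFORM:-, EMIT:-] out:P1(v=0); in:P2
Tick 6: [PARSE:P3(v=13,ok=F), VALIDATE:P2(v=8,ok=F), TRANSFORM:-, EMIT:-] out:-; in:P3
At end of tick 6: ['P3', 'P2', '-', '-']

Answer: P3 P2 - -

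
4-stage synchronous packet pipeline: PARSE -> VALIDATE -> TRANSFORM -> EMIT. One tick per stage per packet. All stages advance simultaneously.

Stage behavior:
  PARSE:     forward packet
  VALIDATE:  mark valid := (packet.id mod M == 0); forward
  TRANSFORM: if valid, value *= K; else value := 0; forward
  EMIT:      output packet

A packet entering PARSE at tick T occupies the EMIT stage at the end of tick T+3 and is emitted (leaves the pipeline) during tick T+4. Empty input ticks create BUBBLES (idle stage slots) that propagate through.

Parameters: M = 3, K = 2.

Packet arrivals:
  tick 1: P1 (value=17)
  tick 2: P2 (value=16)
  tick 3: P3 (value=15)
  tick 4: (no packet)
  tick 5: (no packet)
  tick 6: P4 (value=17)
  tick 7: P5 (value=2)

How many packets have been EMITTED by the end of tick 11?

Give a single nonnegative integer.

Tick 1: [PARSE:P1(v=17,ok=F), VALIDATE:-, TRANSFORM:-, EMIT:-] out:-; in:P1
Tick 2: [PARSE:P2(v=16,ok=F), VALIDATE:P1(v=17,ok=F), TRANSFORM:-, EMIT:-] out:-; in:P2
Tick 3: [PARSE:P3(v=15,ok=F), VALIDATE:P2(v=16,ok=F), TRANSFORM:P1(v=0,ok=F), EMIT:-] out:-; in:P3
Tick 4: [PARSE:-, VALIDATE:P3(v=15,ok=T), TRANSFORM:P2(v=0,ok=F), EMIT:P1(v=0,ok=F)] out:-; in:-
Tick 5: [PARSE:-, VALIDATE:-, TRANSFORM:P3(v=30,ok=T), EMIT:P2(v=0,ok=F)] out:P1(v=0); in:-
Tick 6: [PARSE:P4(v=17,ok=F), VALIDATE:-, TRANSFORM:-, EMIT:P3(v=30,ok=T)] out:P2(v=0); in:P4
Tick 7: [PARSE:P5(v=2,ok=F), VALIDATE:P4(v=17,ok=F), TRANSFORM:-, EMIT:-] out:P3(v=30); in:P5
Tick 8: [PARSE:-, VALIDATE:P5(v=2,ok=F), TRANSFORM:P4(v=0,ok=F), EMIT:-] out:-; in:-
Tick 9: [PARSE:-, VALIDATE:-, TRANSFORM:P5(v=0,ok=F), EMIT:P4(v=0,ok=F)] out:-; in:-
Tick 10: [PARSE:-, VALIDATE:-, TRANSFORM:-, EMIT:P5(v=0,ok=F)] out:P4(v=0); in:-
Tick 11: [PARSE:-, VALIDATE:-, TRANSFORM:-, EMIT:-] out:P5(v=0); in:-
Emitted by tick 11: ['P1', 'P2', 'P3', 'P4', 'P5']

Answer: 5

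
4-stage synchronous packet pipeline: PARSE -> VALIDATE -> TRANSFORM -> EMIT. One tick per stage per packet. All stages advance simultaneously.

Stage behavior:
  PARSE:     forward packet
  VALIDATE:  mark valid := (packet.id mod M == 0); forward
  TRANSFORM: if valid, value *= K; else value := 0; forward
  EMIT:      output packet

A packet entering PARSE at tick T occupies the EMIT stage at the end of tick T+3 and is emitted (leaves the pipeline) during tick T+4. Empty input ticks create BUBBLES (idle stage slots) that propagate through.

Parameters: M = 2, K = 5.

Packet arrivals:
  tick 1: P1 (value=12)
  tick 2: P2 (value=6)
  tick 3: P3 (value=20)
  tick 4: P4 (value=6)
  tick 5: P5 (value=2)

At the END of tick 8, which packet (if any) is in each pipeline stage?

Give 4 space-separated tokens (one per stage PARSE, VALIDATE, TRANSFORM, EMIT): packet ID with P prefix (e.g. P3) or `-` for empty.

Answer: - - - P5

Derivation:
Tick 1: [PARSE:P1(v=12,ok=F), VALIDATE:-, TRANSFORM:-, EMIT:-] out:-; in:P1
Tick 2: [PARSE:P2(v=6,ok=F), VALIDATE:P1(v=12,ok=F), TRANSFORM:-, EMIT:-] out:-; in:P2
Tick 3: [PARSE:P3(v=20,ok=F), VALIDATE:P2(v=6,ok=T), TRANSFORM:P1(v=0,ok=F), EMIT:-] out:-; in:P3
Tick 4: [PARSE:P4(v=6,ok=F), VALIDATE:P3(v=20,ok=F), TRANSFORM:P2(v=30,ok=T), EMIT:P1(v=0,ok=F)] out:-; in:P4
Tick 5: [PARSE:P5(v=2,ok=F), VALIDATE:P4(v=6,ok=T), TRANSFORM:P3(v=0,ok=F), EMIT:P2(v=30,ok=T)] out:P1(v=0); in:P5
Tick 6: [PARSE:-, VALIDATE:P5(v=2,ok=F), TRANSFORM:P4(v=30,ok=T), EMIT:P3(v=0,ok=F)] out:P2(v=30); in:-
Tick 7: [PARSE:-, VALIDATE:-, TRANSFORM:P5(v=0,ok=F), EMIT:P4(v=30,ok=T)] out:P3(v=0); in:-
Tick 8: [PARSE:-, VALIDATE:-, TRANSFORM:-, EMIT:P5(v=0,ok=F)] out:P4(v=30); in:-
At end of tick 8: ['-', '-', '-', 'P5']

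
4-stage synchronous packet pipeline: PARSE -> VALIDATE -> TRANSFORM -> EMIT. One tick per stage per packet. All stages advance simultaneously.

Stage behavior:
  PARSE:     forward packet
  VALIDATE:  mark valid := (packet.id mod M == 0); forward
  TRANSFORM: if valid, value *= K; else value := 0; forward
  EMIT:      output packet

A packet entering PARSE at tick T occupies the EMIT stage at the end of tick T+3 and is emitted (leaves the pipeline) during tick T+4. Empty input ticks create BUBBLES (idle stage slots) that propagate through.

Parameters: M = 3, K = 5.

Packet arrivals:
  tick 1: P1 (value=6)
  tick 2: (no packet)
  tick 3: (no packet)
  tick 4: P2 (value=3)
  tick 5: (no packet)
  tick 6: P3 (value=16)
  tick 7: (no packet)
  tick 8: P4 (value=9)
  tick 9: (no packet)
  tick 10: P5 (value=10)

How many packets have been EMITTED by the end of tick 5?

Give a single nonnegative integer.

Tick 1: [PARSE:P1(v=6,ok=F), VALIDATE:-, TRANSFORM:-, EMIT:-] out:-; in:P1
Tick 2: [PARSE:-, VALIDATE:P1(v=6,ok=F), TRANSFORM:-, EMIT:-] out:-; in:-
Tick 3: [PARSE:-, VALIDATE:-, TRANSFORM:P1(v=0,ok=F), EMIT:-] out:-; in:-
Tick 4: [PARSE:P2(v=3,ok=F), VALIDATE:-, TRANSFORM:-, EMIT:P1(v=0,ok=F)] out:-; in:P2
Tick 5: [PARSE:-, VALIDATE:P2(v=3,ok=F), TRANSFORM:-, EMIT:-] out:P1(v=0); in:-
Emitted by tick 5: ['P1']

Answer: 1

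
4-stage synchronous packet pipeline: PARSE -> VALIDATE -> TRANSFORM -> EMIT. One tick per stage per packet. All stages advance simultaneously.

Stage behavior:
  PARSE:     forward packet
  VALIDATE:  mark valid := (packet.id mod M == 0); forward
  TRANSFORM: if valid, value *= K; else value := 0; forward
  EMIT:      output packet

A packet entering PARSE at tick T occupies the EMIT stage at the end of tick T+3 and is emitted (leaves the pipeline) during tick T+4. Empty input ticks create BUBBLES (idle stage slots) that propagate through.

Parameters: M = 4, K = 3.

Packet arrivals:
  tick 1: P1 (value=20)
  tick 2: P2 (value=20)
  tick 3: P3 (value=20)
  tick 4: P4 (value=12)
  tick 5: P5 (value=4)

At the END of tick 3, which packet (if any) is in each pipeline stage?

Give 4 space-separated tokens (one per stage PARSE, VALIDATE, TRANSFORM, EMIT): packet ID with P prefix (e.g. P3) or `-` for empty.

Answer: P3 P2 P1 -

Derivation:
Tick 1: [PARSE:P1(v=20,ok=F), VALIDATE:-, TRANSFORM:-, EMIT:-] out:-; in:P1
Tick 2: [PARSE:P2(v=20,ok=F), VALIDATE:P1(v=20,ok=F), TRANSFORM:-, EMIT:-] out:-; in:P2
Tick 3: [PARSE:P3(v=20,ok=F), VALIDATE:P2(v=20,ok=F), TRANSFORM:P1(v=0,ok=F), EMIT:-] out:-; in:P3
At end of tick 3: ['P3', 'P2', 'P1', '-']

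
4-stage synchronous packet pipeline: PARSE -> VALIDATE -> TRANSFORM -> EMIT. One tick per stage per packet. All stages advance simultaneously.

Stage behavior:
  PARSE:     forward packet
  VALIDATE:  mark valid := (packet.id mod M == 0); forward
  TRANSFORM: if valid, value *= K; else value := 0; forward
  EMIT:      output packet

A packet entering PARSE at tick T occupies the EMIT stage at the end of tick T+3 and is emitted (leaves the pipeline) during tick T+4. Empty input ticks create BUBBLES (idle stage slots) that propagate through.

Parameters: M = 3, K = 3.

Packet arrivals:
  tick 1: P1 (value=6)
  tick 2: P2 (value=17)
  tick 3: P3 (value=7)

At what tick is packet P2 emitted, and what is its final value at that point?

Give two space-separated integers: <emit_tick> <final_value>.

Tick 1: [PARSE:P1(v=6,ok=F), VALIDATE:-, TRANSFORM:-, EMIT:-] out:-; in:P1
Tick 2: [PARSE:P2(v=17,ok=F), VALIDATE:P1(v=6,ok=F), TRANSFORM:-, EMIT:-] out:-; in:P2
Tick 3: [PARSE:P3(v=7,ok=F), VALIDATE:P2(v=17,ok=F), TRANSFORM:P1(v=0,ok=F), EMIT:-] out:-; in:P3
Tick 4: [PARSE:-, VALIDATE:P3(v=7,ok=T), TRANSFORM:P2(v=0,ok=F), EMIT:P1(v=0,ok=F)] out:-; in:-
Tick 5: [PARSE:-, VALIDATE:-, TRANSFORM:P3(v=21,ok=T), EMIT:P2(v=0,ok=F)] out:P1(v=0); in:-
Tick 6: [PARSE:-, VALIDATE:-, TRANSFORM:-, EMIT:P3(v=21,ok=T)] out:P2(v=0); in:-
Tick 7: [PARSE:-, VALIDATE:-, TRANSFORM:-, EMIT:-] out:P3(v=21); in:-
P2: arrives tick 2, valid=False (id=2, id%3=2), emit tick 6, final value 0

Answer: 6 0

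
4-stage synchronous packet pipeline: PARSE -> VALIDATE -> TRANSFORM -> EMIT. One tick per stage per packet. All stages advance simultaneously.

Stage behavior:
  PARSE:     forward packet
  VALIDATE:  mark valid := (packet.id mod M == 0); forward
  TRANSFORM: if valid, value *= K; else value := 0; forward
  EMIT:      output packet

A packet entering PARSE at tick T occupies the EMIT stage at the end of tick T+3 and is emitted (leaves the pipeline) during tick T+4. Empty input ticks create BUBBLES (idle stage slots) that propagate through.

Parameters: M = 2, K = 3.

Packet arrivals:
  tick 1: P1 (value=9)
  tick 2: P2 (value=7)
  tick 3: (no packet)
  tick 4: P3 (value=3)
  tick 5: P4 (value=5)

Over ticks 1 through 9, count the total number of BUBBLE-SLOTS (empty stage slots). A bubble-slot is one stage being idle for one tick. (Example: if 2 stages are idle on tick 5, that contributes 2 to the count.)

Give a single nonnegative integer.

Tick 1: [PARSE:P1(v=9,ok=F), VALIDATE:-, TRANSFORM:-, EMIT:-] out:-; bubbles=3
Tick 2: [PARSE:P2(v=7,ok=F), VALIDATE:P1(v=9,ok=F), TRANSFORM:-, EMIT:-] out:-; bubbles=2
Tick 3: [PARSE:-, VALIDATE:P2(v=7,ok=T), TRANSFORM:P1(v=0,ok=F), EMIT:-] out:-; bubbles=2
Tick 4: [PARSE:P3(v=3,ok=F), VALIDATE:-, TRANSFORM:P2(v=21,ok=T), EMIT:P1(v=0,ok=F)] out:-; bubbles=1
Tick 5: [PARSE:P4(v=5,ok=F), VALIDATE:P3(v=3,ok=F), TRANSFORM:-, EMIT:P2(v=21,ok=T)] out:P1(v=0); bubbles=1
Tick 6: [PARSE:-, VALIDATE:P4(v=5,ok=T), TRANSFORM:P3(v=0,ok=F), EMIT:-] out:P2(v=21); bubbles=2
Tick 7: [PARSE:-, VALIDATE:-, TRANSFORM:P4(v=15,ok=T), EMIT:P3(v=0,ok=F)] out:-; bubbles=2
Tick 8: [PARSE:-, VALIDATE:-, TRANSFORM:-, EMIT:P4(v=15,ok=T)] out:P3(v=0); bubbles=3
Tick 9: [PARSE:-, VALIDATE:-, TRANSFORM:-, EMIT:-] out:P4(v=15); bubbles=4
Total bubble-slots: 20

Answer: 20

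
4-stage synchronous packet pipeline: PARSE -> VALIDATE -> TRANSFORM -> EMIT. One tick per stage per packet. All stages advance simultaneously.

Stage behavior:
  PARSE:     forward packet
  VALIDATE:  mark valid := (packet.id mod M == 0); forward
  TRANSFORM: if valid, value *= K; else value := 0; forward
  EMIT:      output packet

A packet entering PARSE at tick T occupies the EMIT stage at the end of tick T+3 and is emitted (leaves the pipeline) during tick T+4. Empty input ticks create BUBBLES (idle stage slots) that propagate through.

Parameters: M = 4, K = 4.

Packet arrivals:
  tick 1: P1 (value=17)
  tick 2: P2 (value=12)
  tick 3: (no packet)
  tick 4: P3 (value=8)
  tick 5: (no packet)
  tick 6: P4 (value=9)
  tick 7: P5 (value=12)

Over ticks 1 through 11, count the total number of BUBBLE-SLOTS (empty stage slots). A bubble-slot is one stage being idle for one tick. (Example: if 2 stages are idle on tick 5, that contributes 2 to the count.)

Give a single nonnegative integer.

Answer: 24

Derivation:
Tick 1: [PARSE:P1(v=17,ok=F), VALIDATE:-, TRANSFORM:-, EMIT:-] out:-; bubbles=3
Tick 2: [PARSE:P2(v=12,ok=F), VALIDATE:P1(v=17,ok=F), TRANSFORM:-, EMIT:-] out:-; bubbles=2
Tick 3: [PARSE:-, VALIDATE:P2(v=12,ok=F), TRANSFORM:P1(v=0,ok=F), EMIT:-] out:-; bubbles=2
Tick 4: [PARSE:P3(v=8,ok=F), VALIDATE:-, TRANSFORM:P2(v=0,ok=F), EMIT:P1(v=0,ok=F)] out:-; bubbles=1
Tick 5: [PARSE:-, VALIDATE:P3(v=8,ok=F), TRANSFORM:-, EMIT:P2(v=0,ok=F)] out:P1(v=0); bubbles=2
Tick 6: [PARSE:P4(v=9,ok=F), VALIDATE:-, TRANSFORM:P3(v=0,ok=F), EMIT:-] out:P2(v=0); bubbles=2
Tick 7: [PARSE:P5(v=12,ok=F), VALIDATE:P4(v=9,ok=T), TRANSFORM:-, EMIT:P3(v=0,ok=F)] out:-; bubbles=1
Tick 8: [PARSE:-, VALIDATE:P5(v=12,ok=F), TRANSFORM:P4(v=36,ok=T), EMIT:-] out:P3(v=0); bubbles=2
Tick 9: [PARSE:-, VALIDATE:-, TRANSFORM:P5(v=0,ok=F), EMIT:P4(v=36,ok=T)] out:-; bubbles=2
Tick 10: [PARSE:-, VALIDATE:-, TRANSFORM:-, EMIT:P5(v=0,ok=F)] out:P4(v=36); bubbles=3
Tick 11: [PARSE:-, VALIDATE:-, TRANSFORM:-, EMIT:-] out:P5(v=0); bubbles=4
Total bubble-slots: 24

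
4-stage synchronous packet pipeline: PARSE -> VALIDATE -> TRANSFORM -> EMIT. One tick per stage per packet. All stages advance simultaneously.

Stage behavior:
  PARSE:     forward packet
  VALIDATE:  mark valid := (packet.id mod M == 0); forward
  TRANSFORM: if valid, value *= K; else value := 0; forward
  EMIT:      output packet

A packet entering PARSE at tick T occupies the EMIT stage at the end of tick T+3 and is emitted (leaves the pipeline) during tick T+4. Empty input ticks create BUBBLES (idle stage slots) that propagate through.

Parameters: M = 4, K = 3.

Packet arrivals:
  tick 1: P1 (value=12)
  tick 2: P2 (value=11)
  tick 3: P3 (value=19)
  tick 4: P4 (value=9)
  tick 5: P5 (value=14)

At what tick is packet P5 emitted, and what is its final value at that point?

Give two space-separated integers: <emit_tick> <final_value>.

Answer: 9 0

Derivation:
Tick 1: [PARSE:P1(v=12,ok=F), VALIDATE:-, TRANSFORM:-, EMIT:-] out:-; in:P1
Tick 2: [PARSE:P2(v=11,ok=F), VALIDATE:P1(v=12,ok=F), TRANSFORM:-, EMIT:-] out:-; in:P2
Tick 3: [PARSE:P3(v=19,ok=F), VALIDATE:P2(v=11,ok=F), TRANSFORM:P1(v=0,ok=F), EMIT:-] out:-; in:P3
Tick 4: [PARSE:P4(v=9,ok=F), VALIDATE:P3(v=19,ok=F), TRANSFORM:P2(v=0,ok=F), EMIT:P1(v=0,ok=F)] out:-; in:P4
Tick 5: [PARSE:P5(v=14,ok=F), VALIDATE:P4(v=9,ok=T), TRANSFORM:P3(v=0,ok=F), EMIT:P2(v=0,ok=F)] out:P1(v=0); in:P5
Tick 6: [PARSE:-, VALIDATE:P5(v=14,ok=F), TRANSFORM:P4(v=27,ok=T), EMIT:P3(v=0,ok=F)] out:P2(v=0); in:-
Tick 7: [PARSE:-, VALIDATE:-, TRANSFORM:P5(v=0,ok=F), EMIT:P4(v=27,ok=T)] out:P3(v=0); in:-
Tick 8: [PARSE:-, VALIDATE:-, TRANSFORM:-, EMIT:P5(v=0,ok=F)] out:P4(v=27); in:-
Tick 9: [PARSE:-, VALIDATE:-, TRANSFORM:-, EMIT:-] out:P5(v=0); in:-
P5: arrives tick 5, valid=False (id=5, id%4=1), emit tick 9, final value 0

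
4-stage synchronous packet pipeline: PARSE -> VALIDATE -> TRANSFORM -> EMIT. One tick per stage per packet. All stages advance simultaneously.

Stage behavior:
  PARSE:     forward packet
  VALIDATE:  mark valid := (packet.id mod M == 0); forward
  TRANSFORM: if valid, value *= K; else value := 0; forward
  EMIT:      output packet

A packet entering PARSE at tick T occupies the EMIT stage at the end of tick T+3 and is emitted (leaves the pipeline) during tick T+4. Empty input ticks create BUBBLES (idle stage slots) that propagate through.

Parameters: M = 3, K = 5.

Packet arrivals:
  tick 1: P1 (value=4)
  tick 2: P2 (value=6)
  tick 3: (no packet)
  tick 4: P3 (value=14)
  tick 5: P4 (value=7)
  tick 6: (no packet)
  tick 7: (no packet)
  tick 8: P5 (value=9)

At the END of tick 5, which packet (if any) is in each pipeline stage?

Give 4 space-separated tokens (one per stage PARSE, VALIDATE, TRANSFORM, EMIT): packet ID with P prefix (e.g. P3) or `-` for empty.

Tick 1: [PARSE:P1(v=4,ok=F), VALIDATE:-, TRANSFORM:-, EMIT:-] out:-; in:P1
Tick 2: [PARSE:P2(v=6,ok=F), VALIDATE:P1(v=4,ok=F), TRANSFORM:-, EMIT:-] out:-; in:P2
Tick 3: [PARSE:-, VALIDATE:P2(v=6,ok=F), TRANSFORM:P1(v=0,ok=F), EMIT:-] out:-; in:-
Tick 4: [PARSE:P3(v=14,ok=F), VALIDATE:-, TRANSFORM:P2(v=0,ok=F), EMIT:P1(v=0,ok=F)] out:-; in:P3
Tick 5: [PARSE:P4(v=7,ok=F), VALIDATE:P3(v=14,ok=T), TRANSFORM:-, EMIT:P2(v=0,ok=F)] out:P1(v=0); in:P4
At end of tick 5: ['P4', 'P3', '-', 'P2']

Answer: P4 P3 - P2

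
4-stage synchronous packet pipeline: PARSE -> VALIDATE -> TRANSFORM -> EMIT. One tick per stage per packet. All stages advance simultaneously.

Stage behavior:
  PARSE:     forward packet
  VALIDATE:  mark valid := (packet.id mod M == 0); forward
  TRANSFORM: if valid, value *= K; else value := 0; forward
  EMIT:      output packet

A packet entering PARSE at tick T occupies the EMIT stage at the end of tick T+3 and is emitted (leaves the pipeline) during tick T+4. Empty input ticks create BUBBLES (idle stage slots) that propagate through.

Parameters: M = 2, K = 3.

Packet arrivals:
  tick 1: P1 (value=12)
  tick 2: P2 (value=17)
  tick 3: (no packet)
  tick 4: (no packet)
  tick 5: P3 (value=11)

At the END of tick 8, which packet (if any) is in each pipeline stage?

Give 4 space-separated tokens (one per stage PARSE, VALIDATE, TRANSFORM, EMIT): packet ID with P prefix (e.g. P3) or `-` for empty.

Tick 1: [PARSE:P1(v=12,ok=F), VALIDATE:-, TRANSFORM:-, EMIT:-] out:-; in:P1
Tick 2: [PARSE:P2(v=17,ok=F), VALIDATE:P1(v=12,ok=F), TRANSFORM:-, EMIT:-] out:-; in:P2
Tick 3: [PARSE:-, VALIDATE:P2(v=17,ok=T), TRANSFORM:P1(v=0,ok=F), EMIT:-] out:-; in:-
Tick 4: [PARSE:-, VALIDATE:-, TRANSFORM:P2(v=51,ok=T), EMIT:P1(v=0,ok=F)] out:-; in:-
Tick 5: [PARSE:P3(v=11,ok=F), VALIDATE:-, TRANSFORM:-, EMIT:P2(v=51,ok=T)] out:P1(v=0); in:P3
Tick 6: [PARSE:-, VALIDATE:P3(v=11,ok=F), TRANSFORM:-, EMIT:-] out:P2(v=51); in:-
Tick 7: [PARSE:-, VALIDATE:-, TRANSFORM:P3(v=0,ok=F), EMIT:-] out:-; in:-
Tick 8: [PARSE:-, VALIDATE:-, TRANSFORM:-, EMIT:P3(v=0,ok=F)] out:-; in:-
At end of tick 8: ['-', '-', '-', 'P3']

Answer: - - - P3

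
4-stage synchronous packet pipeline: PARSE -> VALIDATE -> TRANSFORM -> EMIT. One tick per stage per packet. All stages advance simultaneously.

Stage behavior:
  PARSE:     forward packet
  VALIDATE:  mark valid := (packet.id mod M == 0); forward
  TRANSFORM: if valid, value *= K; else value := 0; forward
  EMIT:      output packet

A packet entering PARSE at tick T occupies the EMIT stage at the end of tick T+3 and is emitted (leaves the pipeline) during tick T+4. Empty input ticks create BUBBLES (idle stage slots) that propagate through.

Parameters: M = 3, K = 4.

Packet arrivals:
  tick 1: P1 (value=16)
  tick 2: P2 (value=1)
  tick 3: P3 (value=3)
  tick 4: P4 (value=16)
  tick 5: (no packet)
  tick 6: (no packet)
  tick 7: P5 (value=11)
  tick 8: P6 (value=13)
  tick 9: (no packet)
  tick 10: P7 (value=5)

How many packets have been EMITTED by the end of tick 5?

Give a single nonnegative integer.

Answer: 1

Derivation:
Tick 1: [PARSE:P1(v=16,ok=F), VALIDATE:-, TRANSFORM:-, EMIT:-] out:-; in:P1
Tick 2: [PARSE:P2(v=1,ok=F), VALIDATE:P1(v=16,ok=F), TRANSFORM:-, EMIT:-] out:-; in:P2
Tick 3: [PARSE:P3(v=3,ok=F), VALIDATE:P2(v=1,ok=F), TRANSFORM:P1(v=0,ok=F), EMIT:-] out:-; in:P3
Tick 4: [PARSE:P4(v=16,ok=F), VALIDATE:P3(v=3,ok=T), TRANSFORM:P2(v=0,ok=F), EMIT:P1(v=0,ok=F)] out:-; in:P4
Tick 5: [PARSE:-, VALIDATE:P4(v=16,ok=F), TRANSFORM:P3(v=12,ok=T), EMIT:P2(v=0,ok=F)] out:P1(v=0); in:-
Emitted by tick 5: ['P1']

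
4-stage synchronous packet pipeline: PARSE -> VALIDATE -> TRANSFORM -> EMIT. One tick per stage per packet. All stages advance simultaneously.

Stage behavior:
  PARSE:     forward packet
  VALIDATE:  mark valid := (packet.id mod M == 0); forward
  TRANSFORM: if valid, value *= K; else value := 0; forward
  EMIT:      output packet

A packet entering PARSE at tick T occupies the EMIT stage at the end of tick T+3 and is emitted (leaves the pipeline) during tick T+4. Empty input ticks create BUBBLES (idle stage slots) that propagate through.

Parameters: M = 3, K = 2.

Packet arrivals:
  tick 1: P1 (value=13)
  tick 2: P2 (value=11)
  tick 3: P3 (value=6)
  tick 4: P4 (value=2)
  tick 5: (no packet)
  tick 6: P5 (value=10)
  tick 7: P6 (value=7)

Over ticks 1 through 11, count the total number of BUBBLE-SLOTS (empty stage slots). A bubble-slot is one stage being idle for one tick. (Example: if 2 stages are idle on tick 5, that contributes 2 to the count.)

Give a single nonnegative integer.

Tick 1: [PARSE:P1(v=13,ok=F), VALIDATE:-, TRANSFORM:-, EMIT:-] out:-; bubbles=3
Tick 2: [PARSE:P2(v=11,ok=F), VALIDATE:P1(v=13,ok=F), TRANSFORM:-, EMIT:-] out:-; bubbles=2
Tick 3: [PARSE:P3(v=6,ok=F), VALIDATE:P2(v=11,ok=F), TRANSFORM:P1(v=0,ok=F), EMIT:-] out:-; bubbles=1
Tick 4: [PARSE:P4(v=2,ok=F), VALIDATE:P3(v=6,ok=T), TRANSFORM:P2(v=0,ok=F), EMIT:P1(v=0,ok=F)] out:-; bubbles=0
Tick 5: [PARSE:-, VALIDATE:P4(v=2,ok=F), TRANSFORM:P3(v=12,ok=T), EMIT:P2(v=0,ok=F)] out:P1(v=0); bubbles=1
Tick 6: [PARSE:P5(v=10,ok=F), VALIDATE:-, TRANSFORM:P4(v=0,ok=F), EMIT:P3(v=12,ok=T)] out:P2(v=0); bubbles=1
Tick 7: [PARSE:P6(v=7,ok=F), VALIDATE:P5(v=10,ok=F), TRANSFORM:-, EMIT:P4(v=0,ok=F)] out:P3(v=12); bubbles=1
Tick 8: [PARSE:-, VALIDATE:P6(v=7,ok=T), TRANSFORM:P5(v=0,ok=F), EMIT:-] out:P4(v=0); bubbles=2
Tick 9: [PARSE:-, VALIDATE:-, TRANSFORM:P6(v=14,ok=T), EMIT:P5(v=0,ok=F)] out:-; bubbles=2
Tick 10: [PARSE:-, VALIDATE:-, TRANSFORM:-, EMIT:P6(v=14,ok=T)] out:P5(v=0); bubbles=3
Tick 11: [PARSE:-, VALIDATE:-, TRANSFORM:-, EMIT:-] out:P6(v=14); bubbles=4
Total bubble-slots: 20

Answer: 20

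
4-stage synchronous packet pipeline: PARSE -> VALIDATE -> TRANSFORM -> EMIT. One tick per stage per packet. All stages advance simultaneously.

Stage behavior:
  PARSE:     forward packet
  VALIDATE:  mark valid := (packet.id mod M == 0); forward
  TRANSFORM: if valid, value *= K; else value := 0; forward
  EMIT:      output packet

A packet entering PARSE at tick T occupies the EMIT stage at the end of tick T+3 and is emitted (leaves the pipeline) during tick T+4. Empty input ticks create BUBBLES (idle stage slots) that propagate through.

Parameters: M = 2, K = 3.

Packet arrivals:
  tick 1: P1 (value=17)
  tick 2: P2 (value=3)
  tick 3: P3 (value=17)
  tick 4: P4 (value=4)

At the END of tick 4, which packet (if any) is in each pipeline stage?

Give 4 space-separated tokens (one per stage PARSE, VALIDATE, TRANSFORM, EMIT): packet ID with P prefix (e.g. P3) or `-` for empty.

Answer: P4 P3 P2 P1

Derivation:
Tick 1: [PARSE:P1(v=17,ok=F), VALIDATE:-, TRANSFORM:-, EMIT:-] out:-; in:P1
Tick 2: [PARSE:P2(v=3,ok=F), VALIDATE:P1(v=17,ok=F), TRANSFORM:-, EMIT:-] out:-; in:P2
Tick 3: [PARSE:P3(v=17,ok=F), VALIDATE:P2(v=3,ok=T), TRANSFORM:P1(v=0,ok=F), EMIT:-] out:-; in:P3
Tick 4: [PARSE:P4(v=4,ok=F), VALIDATE:P3(v=17,ok=F), TRANSFORM:P2(v=9,ok=T), EMIT:P1(v=0,ok=F)] out:-; in:P4
At end of tick 4: ['P4', 'P3', 'P2', 'P1']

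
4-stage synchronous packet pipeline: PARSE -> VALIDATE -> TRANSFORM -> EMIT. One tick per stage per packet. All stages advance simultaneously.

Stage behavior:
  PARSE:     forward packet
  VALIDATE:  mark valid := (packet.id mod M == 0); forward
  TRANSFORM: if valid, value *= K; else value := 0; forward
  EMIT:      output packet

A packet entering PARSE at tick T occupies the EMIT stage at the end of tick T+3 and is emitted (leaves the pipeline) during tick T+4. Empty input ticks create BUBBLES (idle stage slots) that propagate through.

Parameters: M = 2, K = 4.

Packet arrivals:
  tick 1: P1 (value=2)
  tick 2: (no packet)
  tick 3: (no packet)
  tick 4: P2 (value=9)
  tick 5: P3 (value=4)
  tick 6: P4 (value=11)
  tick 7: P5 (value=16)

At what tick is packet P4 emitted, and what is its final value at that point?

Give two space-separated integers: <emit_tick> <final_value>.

Tick 1: [PARSE:P1(v=2,ok=F), VALIDATE:-, TRANSFORM:-, EMIT:-] out:-; in:P1
Tick 2: [PARSE:-, VALIDATE:P1(v=2,ok=F), TRANSFORM:-, EMIT:-] out:-; in:-
Tick 3: [PARSE:-, VALIDATE:-, TRANSFORM:P1(v=0,ok=F), EMIT:-] out:-; in:-
Tick 4: [PARSE:P2(v=9,ok=F), VALIDATE:-, TRANSFORM:-, EMIT:P1(v=0,ok=F)] out:-; in:P2
Tick 5: [PARSE:P3(v=4,ok=F), VALIDATE:P2(v=9,ok=T), TRANSFORM:-, EMIT:-] out:P1(v=0); in:P3
Tick 6: [PARSE:P4(v=11,ok=F), VALIDATE:P3(v=4,ok=F), TRANSFORM:P2(v=36,ok=T), EMIT:-] out:-; in:P4
Tick 7: [PARSE:P5(v=16,ok=F), VALIDATE:P4(v=11,ok=T), TRANSFORM:P3(v=0,ok=F), EMIT:P2(v=36,ok=T)] out:-; in:P5
Tick 8: [PARSE:-, VALIDATE:P5(v=16,ok=F), TRANSFORM:P4(v=44,ok=T), EMIT:P3(v=0,ok=F)] out:P2(v=36); in:-
Tick 9: [PARSE:-, VALIDATE:-, TRANSFORM:P5(v=0,ok=F), EMIT:P4(v=44,ok=T)] out:P3(v=0); in:-
Tick 10: [PARSE:-, VALIDATE:-, TRANSFORM:-, EMIT:P5(v=0,ok=F)] out:P4(v=44); in:-
Tick 11: [PARSE:-, VALIDATE:-, TRANSFORM:-, EMIT:-] out:P5(v=0); in:-
P4: arrives tick 6, valid=True (id=4, id%2=0), emit tick 10, final value 44

Answer: 10 44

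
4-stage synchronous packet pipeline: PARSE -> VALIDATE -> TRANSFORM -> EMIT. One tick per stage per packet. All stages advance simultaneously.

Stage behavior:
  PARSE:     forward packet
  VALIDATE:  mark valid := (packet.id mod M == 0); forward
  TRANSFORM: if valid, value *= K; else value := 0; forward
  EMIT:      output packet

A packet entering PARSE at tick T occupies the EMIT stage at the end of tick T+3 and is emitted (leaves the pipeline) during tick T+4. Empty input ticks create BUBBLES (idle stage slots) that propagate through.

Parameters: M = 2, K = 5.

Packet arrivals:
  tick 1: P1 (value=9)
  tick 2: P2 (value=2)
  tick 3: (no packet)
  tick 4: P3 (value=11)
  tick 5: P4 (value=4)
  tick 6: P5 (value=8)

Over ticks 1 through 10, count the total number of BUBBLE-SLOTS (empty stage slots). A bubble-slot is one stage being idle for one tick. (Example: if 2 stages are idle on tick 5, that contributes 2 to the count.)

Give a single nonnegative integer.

Answer: 20

Derivation:
Tick 1: [PARSE:P1(v=9,ok=F), VALIDATE:-, TRANSFORM:-, EMIT:-] out:-; bubbles=3
Tick 2: [PARSE:P2(v=2,ok=F), VALIDATE:P1(v=9,ok=F), TRANSFORM:-, EMIT:-] out:-; bubbles=2
Tick 3: [PARSE:-, VALIDATE:P2(v=2,ok=T), TRANSFORM:P1(v=0,ok=F), EMIT:-] out:-; bubbles=2
Tick 4: [PARSE:P3(v=11,ok=F), VALIDATE:-, TRANSFORM:P2(v=10,ok=T), EMIT:P1(v=0,ok=F)] out:-; bubbles=1
Tick 5: [PARSE:P4(v=4,ok=F), VALIDATE:P3(v=11,ok=F), TRANSFORM:-, EMIT:P2(v=10,ok=T)] out:P1(v=0); bubbles=1
Tick 6: [PARSE:P5(v=8,ok=F), VALIDATE:P4(v=4,ok=T), TRANSFORM:P3(v=0,ok=F), EMIT:-] out:P2(v=10); bubbles=1
Tick 7: [PARSE:-, VALIDATE:P5(v=8,ok=F), TRANSFORM:P4(v=20,ok=T), EMIT:P3(v=0,ok=F)] out:-; bubbles=1
Tick 8: [PARSE:-, VALIDATE:-, TRANSFORM:P5(v=0,ok=F), EMIT:P4(v=20,ok=T)] out:P3(v=0); bubbles=2
Tick 9: [PARSE:-, VALIDATE:-, TRANSFORM:-, EMIT:P5(v=0,ok=F)] out:P4(v=20); bubbles=3
Tick 10: [PARSE:-, VALIDATE:-, TRANSFORM:-, EMIT:-] out:P5(v=0); bubbles=4
Total bubble-slots: 20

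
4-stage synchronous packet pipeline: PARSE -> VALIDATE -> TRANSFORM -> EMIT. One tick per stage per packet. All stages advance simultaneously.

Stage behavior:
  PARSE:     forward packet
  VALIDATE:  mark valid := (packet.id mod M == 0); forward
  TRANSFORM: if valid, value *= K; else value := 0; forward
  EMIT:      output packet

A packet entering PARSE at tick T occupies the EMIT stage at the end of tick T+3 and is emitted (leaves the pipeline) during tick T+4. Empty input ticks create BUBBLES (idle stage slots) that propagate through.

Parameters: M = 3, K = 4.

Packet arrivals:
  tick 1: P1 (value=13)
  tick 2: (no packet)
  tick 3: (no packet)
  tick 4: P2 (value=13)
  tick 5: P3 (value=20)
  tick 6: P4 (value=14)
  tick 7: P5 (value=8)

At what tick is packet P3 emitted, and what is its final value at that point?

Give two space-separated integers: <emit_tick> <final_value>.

Answer: 9 80

Derivation:
Tick 1: [PARSE:P1(v=13,ok=F), VALIDATE:-, TRANSFORM:-, EMIT:-] out:-; in:P1
Tick 2: [PARSE:-, VALIDATE:P1(v=13,ok=F), TRANSFORM:-, EMIT:-] out:-; in:-
Tick 3: [PARSE:-, VALIDATE:-, TRANSFORM:P1(v=0,ok=F), EMIT:-] out:-; in:-
Tick 4: [PARSE:P2(v=13,ok=F), VALIDATE:-, TRANSFORM:-, EMIT:P1(v=0,ok=F)] out:-; in:P2
Tick 5: [PARSE:P3(v=20,ok=F), VALIDATE:P2(v=13,ok=F), TRANSFORM:-, EMIT:-] out:P1(v=0); in:P3
Tick 6: [PARSE:P4(v=14,ok=F), VALIDATE:P3(v=20,ok=T), TRANSFORM:P2(v=0,ok=F), EMIT:-] out:-; in:P4
Tick 7: [PARSE:P5(v=8,ok=F), VALIDATE:P4(v=14,ok=F), TRANSFORM:P3(v=80,ok=T), EMIT:P2(v=0,ok=F)] out:-; in:P5
Tick 8: [PARSE:-, VALIDATE:P5(v=8,ok=F), TRANSFORM:P4(v=0,ok=F), EMIT:P3(v=80,ok=T)] out:P2(v=0); in:-
Tick 9: [PARSE:-, VALIDATE:-, TRANSFORM:P5(v=0,ok=F), EMIT:P4(v=0,ok=F)] out:P3(v=80); in:-
Tick 10: [PARSE:-, VALIDATE:-, TRANSFORM:-, EMIT:P5(v=0,ok=F)] out:P4(v=0); in:-
Tick 11: [PARSE:-, VALIDATE:-, TRANSFORM:-, EMIT:-] out:P5(v=0); in:-
P3: arrives tick 5, valid=True (id=3, id%3=0), emit tick 9, final value 80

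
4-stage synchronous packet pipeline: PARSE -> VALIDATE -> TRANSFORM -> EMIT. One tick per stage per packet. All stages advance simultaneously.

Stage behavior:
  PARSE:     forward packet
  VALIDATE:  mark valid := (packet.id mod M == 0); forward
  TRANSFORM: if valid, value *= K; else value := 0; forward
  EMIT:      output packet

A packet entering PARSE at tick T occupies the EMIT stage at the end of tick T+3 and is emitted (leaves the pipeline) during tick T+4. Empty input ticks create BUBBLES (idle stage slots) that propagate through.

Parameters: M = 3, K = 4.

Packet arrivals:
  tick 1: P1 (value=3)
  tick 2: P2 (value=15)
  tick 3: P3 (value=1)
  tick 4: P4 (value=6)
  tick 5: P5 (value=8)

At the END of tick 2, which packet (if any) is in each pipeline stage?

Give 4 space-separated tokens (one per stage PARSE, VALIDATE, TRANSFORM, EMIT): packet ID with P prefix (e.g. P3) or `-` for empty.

Answer: P2 P1 - -

Derivation:
Tick 1: [PARSE:P1(v=3,ok=F), VALIDATE:-, TRANSFORM:-, EMIT:-] out:-; in:P1
Tick 2: [PARSE:P2(v=15,ok=F), VALIDATE:P1(v=3,ok=F), TRANSFORM:-, EMIT:-] out:-; in:P2
At end of tick 2: ['P2', 'P1', '-', '-']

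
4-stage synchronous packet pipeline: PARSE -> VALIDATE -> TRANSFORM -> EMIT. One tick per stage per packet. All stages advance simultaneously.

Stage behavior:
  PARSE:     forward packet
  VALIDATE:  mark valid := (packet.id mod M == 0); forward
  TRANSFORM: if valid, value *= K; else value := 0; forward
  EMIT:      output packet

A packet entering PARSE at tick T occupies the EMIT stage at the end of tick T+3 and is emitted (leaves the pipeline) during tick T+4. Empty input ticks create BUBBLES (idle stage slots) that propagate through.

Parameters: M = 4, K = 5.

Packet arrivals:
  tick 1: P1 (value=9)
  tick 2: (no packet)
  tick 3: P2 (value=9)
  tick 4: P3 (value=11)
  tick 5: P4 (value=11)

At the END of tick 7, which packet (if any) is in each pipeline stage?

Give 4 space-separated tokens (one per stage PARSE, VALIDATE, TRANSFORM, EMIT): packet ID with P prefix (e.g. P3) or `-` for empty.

Tick 1: [PARSE:P1(v=9,ok=F), VALIDATE:-, TRANSFORM:-, EMIT:-] out:-; in:P1
Tick 2: [PARSE:-, VALIDATE:P1(v=9,ok=F), TRANSFORM:-, EMIT:-] out:-; in:-
Tick 3: [PARSE:P2(v=9,ok=F), VALIDATE:-, TRANSFORM:P1(v=0,ok=F), EMIT:-] out:-; in:P2
Tick 4: [PARSE:P3(v=11,ok=F), VALIDATE:P2(v=9,ok=F), TRANSFORM:-, EMIT:P1(v=0,ok=F)] out:-; in:P3
Tick 5: [PARSE:P4(v=11,ok=F), VALIDATE:P3(v=11,ok=F), TRANSFORM:P2(v=0,ok=F), EMIT:-] out:P1(v=0); in:P4
Tick 6: [PARSE:-, VALIDATE:P4(v=11,ok=T), TRANSFORM:P3(v=0,ok=F), EMIT:P2(v=0,ok=F)] out:-; in:-
Tick 7: [PARSE:-, VALIDATE:-, TRANSFORM:P4(v=55,ok=T), EMIT:P3(v=0,ok=F)] out:P2(v=0); in:-
At end of tick 7: ['-', '-', 'P4', 'P3']

Answer: - - P4 P3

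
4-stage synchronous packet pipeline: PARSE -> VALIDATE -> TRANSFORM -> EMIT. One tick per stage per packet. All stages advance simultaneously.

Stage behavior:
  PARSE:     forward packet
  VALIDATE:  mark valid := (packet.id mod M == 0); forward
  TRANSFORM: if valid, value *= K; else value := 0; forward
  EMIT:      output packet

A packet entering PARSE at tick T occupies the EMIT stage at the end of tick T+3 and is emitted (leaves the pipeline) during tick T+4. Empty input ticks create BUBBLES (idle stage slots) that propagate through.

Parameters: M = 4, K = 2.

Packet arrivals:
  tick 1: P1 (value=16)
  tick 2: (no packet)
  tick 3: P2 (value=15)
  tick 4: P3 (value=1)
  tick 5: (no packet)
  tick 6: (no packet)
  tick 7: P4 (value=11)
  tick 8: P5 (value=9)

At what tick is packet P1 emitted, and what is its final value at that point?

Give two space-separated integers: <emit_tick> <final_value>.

Answer: 5 0

Derivation:
Tick 1: [PARSE:P1(v=16,ok=F), VALIDATE:-, TRANSFORM:-, EMIT:-] out:-; in:P1
Tick 2: [PARSE:-, VALIDATE:P1(v=16,ok=F), TRANSFORM:-, EMIT:-] out:-; in:-
Tick 3: [PARSE:P2(v=15,ok=F), VALIDATE:-, TRANSFORM:P1(v=0,ok=F), EMIT:-] out:-; in:P2
Tick 4: [PARSE:P3(v=1,ok=F), VALIDATE:P2(v=15,ok=F), TRANSFORM:-, EMIT:P1(v=0,ok=F)] out:-; in:P3
Tick 5: [PARSE:-, VALIDATE:P3(v=1,ok=F), TRANSFORM:P2(v=0,ok=F), EMIT:-] out:P1(v=0); in:-
Tick 6: [PARSE:-, VALIDATE:-, TRANSFORM:P3(v=0,ok=F), EMIT:P2(v=0,ok=F)] out:-; in:-
Tick 7: [PARSE:P4(v=11,ok=F), VALIDATE:-, TRANSFORM:-, EMIT:P3(v=0,ok=F)] out:P2(v=0); in:P4
Tick 8: [PARSE:P5(v=9,ok=F), VALIDATE:P4(v=11,ok=T), TRANSFORM:-, EMIT:-] out:P3(v=0); in:P5
Tick 9: [PARSE:-, VALIDATE:P5(v=9,ok=F), TRANSFORM:P4(v=22,ok=T), EMIT:-] out:-; in:-
Tick 10: [PARSE:-, VALIDATE:-, TRANSFORM:P5(v=0,ok=F), EMIT:P4(v=22,ok=T)] out:-; in:-
Tick 11: [PARSE:-, VALIDATE:-, TRANSFORM:-, EMIT:P5(v=0,ok=F)] out:P4(v=22); in:-
Tick 12: [PARSE:-, VALIDATE:-, TRANSFORM:-, EMIT:-] out:P5(v=0); in:-
P1: arrives tick 1, valid=False (id=1, id%4=1), emit tick 5, final value 0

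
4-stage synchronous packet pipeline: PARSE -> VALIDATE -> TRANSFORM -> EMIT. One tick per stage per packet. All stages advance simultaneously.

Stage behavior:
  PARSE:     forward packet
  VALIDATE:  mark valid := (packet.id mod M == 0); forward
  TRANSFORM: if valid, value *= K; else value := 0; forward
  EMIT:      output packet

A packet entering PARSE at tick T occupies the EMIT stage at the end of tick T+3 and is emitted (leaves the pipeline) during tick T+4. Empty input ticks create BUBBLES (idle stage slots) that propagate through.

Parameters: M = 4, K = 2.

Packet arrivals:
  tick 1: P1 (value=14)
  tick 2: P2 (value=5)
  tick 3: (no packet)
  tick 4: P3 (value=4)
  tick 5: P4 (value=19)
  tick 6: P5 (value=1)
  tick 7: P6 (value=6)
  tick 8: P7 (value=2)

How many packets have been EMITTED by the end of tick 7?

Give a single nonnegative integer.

Tick 1: [PARSE:P1(v=14,ok=F), VALIDATE:-, TRANSFORM:-, EMIT:-] out:-; in:P1
Tick 2: [PARSE:P2(v=5,ok=F), VALIDATE:P1(v=14,ok=F), TRANSFORM:-, EMIT:-] out:-; in:P2
Tick 3: [PARSE:-, VALIDATE:P2(v=5,ok=F), TRANSFORM:P1(v=0,ok=F), EMIT:-] out:-; in:-
Tick 4: [PARSE:P3(v=4,ok=F), VALIDATE:-, TRANSFORM:P2(v=0,ok=F), EMIT:P1(v=0,ok=F)] out:-; in:P3
Tick 5: [PARSE:P4(v=19,ok=F), VALIDATE:P3(v=4,ok=F), TRANSFORM:-, EMIT:P2(v=0,ok=F)] out:P1(v=0); in:P4
Tick 6: [PARSE:P5(v=1,ok=F), VALIDATE:P4(v=19,ok=T), TRANSFORM:P3(v=0,ok=F), EMIT:-] out:P2(v=0); in:P5
Tick 7: [PARSE:P6(v=6,ok=F), VALIDATE:P5(v=1,ok=F), TRANSFORM:P4(v=38,ok=T), EMIT:P3(v=0,ok=F)] out:-; in:P6
Emitted by tick 7: ['P1', 'P2']

Answer: 2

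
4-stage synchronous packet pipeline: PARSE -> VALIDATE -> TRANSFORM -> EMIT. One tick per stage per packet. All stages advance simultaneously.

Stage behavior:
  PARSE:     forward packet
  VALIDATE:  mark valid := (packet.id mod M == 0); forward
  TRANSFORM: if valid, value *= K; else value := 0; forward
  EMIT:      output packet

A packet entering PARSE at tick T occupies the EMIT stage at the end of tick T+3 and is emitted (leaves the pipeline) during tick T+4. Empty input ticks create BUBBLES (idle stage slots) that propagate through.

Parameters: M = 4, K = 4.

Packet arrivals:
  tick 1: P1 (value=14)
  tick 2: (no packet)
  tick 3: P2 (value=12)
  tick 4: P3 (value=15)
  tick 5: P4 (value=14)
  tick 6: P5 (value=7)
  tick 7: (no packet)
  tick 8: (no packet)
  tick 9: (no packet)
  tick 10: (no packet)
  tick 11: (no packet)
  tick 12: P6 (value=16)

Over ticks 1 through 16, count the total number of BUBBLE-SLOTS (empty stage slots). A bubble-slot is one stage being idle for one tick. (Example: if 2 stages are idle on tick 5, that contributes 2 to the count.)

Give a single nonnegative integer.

Tick 1: [PARSE:P1(v=14,ok=F), VALIDATE:-, TRANSFORM:-, EMIT:-] out:-; bubbles=3
Tick 2: [PARSE:-, VALIDATE:P1(v=14,ok=F), TRANSFORM:-, EMIT:-] out:-; bubbles=3
Tick 3: [PARSE:P2(v=12,ok=F), VALIDATE:-, TRANSFORM:P1(v=0,ok=F), EMIT:-] out:-; bubbles=2
Tick 4: [PARSE:P3(v=15,ok=F), VALIDATE:P2(v=12,ok=F), TRANSFORM:-, EMIT:P1(v=0,ok=F)] out:-; bubbles=1
Tick 5: [PARSE:P4(v=14,ok=F), VALIDATE:P3(v=15,ok=F), TRANSFORM:P2(v=0,ok=F), EMIT:-] out:P1(v=0); bubbles=1
Tick 6: [PARSE:P5(v=7,ok=F), VALIDATE:P4(v=14,ok=T), TRANSFORM:P3(v=0,ok=F), EMIT:P2(v=0,ok=F)] out:-; bubbles=0
Tick 7: [PARSE:-, VALIDATE:P5(v=7,ok=F), TRANSFORM:P4(v=56,ok=T), EMIT:P3(v=0,ok=F)] out:P2(v=0); bubbles=1
Tick 8: [PARSE:-, VALIDATE:-, TRANSFORM:P5(v=0,ok=F), EMIT:P4(v=56,ok=T)] out:P3(v=0); bubbles=2
Tick 9: [PARSE:-, VALIDATE:-, TRANSFORM:-, EMIT:P5(v=0,ok=F)] out:P4(v=56); bubbles=3
Tick 10: [PARSE:-, VALIDATE:-, TRANSFORM:-, EMIT:-] out:P5(v=0); bubbles=4
Tick 11: [PARSE:-, VALIDATE:-, TRANSFORM:-, EMIT:-] out:-; bubbles=4
Tick 12: [PARSE:P6(v=16,ok=F), VALIDATE:-, TRANSFORM:-, EMIT:-] out:-; bubbles=3
Tick 13: [PARSE:-, VALIDATE:P6(v=16,ok=F), TRANSFORM:-, EMIT:-] out:-; bubbles=3
Tick 14: [PARSE:-, VALIDATE:-, TRANSFORM:P6(v=0,ok=F), EMIT:-] out:-; bubbles=3
Tick 15: [PARSE:-, VALIDATE:-, TRANSFORM:-, EMIT:P6(v=0,ok=F)] out:-; bubbles=3
Tick 16: [PARSE:-, VALIDATE:-, TRANSFORM:-, EMIT:-] out:P6(v=0); bubbles=4
Total bubble-slots: 40

Answer: 40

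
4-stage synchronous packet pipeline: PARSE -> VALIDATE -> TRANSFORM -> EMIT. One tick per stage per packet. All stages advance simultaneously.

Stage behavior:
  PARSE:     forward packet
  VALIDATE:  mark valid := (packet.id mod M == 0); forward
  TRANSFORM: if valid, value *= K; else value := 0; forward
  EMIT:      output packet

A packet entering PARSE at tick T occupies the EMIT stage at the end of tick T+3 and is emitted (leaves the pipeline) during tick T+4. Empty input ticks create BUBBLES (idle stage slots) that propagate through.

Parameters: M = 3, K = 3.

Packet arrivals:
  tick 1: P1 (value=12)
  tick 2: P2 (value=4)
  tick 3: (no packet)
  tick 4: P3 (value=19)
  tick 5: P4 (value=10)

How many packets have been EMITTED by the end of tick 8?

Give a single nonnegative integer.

Tick 1: [PARSE:P1(v=12,ok=F), VALIDATE:-, TRANSFORM:-, EMIT:-] out:-; in:P1
Tick 2: [PARSE:P2(v=4,ok=F), VALIDATE:P1(v=12,ok=F), TRANSFORM:-, EMIT:-] out:-; in:P2
Tick 3: [PARSE:-, VALIDATE:P2(v=4,ok=F), TRANSFORM:P1(v=0,ok=F), EMIT:-] out:-; in:-
Tick 4: [PARSE:P3(v=19,ok=F), VALIDATE:-, TRANSFORM:P2(v=0,ok=F), EMIT:P1(v=0,ok=F)] out:-; in:P3
Tick 5: [PARSE:P4(v=10,ok=F), VALIDATE:P3(v=19,ok=T), TRANSFORM:-, EMIT:P2(v=0,ok=F)] out:P1(v=0); in:P4
Tick 6: [PARSE:-, VALIDATE:P4(v=10,ok=F), TRANSFORM:P3(v=57,ok=T), EMIT:-] out:P2(v=0); in:-
Tick 7: [PARSE:-, VALIDATE:-, TRANSFORM:P4(v=0,ok=F), EMIT:P3(v=57,ok=T)] out:-; in:-
Tick 8: [PARSE:-, VALIDATE:-, TRANSFORM:-, EMIT:P4(v=0,ok=F)] out:P3(v=57); in:-
Emitted by tick 8: ['P1', 'P2', 'P3']

Answer: 3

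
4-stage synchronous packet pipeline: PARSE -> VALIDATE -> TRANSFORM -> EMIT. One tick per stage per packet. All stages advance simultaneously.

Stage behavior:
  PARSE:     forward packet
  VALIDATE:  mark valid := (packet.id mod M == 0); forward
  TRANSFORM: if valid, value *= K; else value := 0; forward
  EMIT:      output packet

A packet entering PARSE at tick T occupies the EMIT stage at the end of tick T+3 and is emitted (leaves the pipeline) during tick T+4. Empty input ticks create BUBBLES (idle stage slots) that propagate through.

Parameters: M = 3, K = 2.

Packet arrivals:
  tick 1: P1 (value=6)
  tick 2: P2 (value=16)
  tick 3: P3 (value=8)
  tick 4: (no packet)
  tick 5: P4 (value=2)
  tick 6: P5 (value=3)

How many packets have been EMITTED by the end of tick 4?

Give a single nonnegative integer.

Answer: 0

Derivation:
Tick 1: [PARSE:P1(v=6,ok=F), VALIDATE:-, TRANSFORM:-, EMIT:-] out:-; in:P1
Tick 2: [PARSE:P2(v=16,ok=F), VALIDATE:P1(v=6,ok=F), TRANSFORM:-, EMIT:-] out:-; in:P2
Tick 3: [PARSE:P3(v=8,ok=F), VALIDATE:P2(v=16,ok=F), TRANSFORM:P1(v=0,ok=F), EMIT:-] out:-; in:P3
Tick 4: [PARSE:-, VALIDATE:P3(v=8,ok=T), TRANSFORM:P2(v=0,ok=F), EMIT:P1(v=0,ok=F)] out:-; in:-
Emitted by tick 4: []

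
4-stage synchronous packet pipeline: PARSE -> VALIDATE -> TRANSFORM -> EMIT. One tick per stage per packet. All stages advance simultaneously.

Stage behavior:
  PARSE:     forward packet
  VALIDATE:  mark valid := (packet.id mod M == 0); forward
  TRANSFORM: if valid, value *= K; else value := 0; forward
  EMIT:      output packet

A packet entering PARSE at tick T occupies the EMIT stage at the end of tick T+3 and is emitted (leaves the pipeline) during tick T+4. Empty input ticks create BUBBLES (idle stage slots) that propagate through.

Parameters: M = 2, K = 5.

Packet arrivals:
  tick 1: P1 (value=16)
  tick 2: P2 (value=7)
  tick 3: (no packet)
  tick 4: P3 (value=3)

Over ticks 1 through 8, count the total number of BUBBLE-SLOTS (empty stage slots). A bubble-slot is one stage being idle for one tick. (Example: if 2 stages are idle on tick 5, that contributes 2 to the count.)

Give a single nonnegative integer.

Answer: 20

Derivation:
Tick 1: [PARSE:P1(v=16,ok=F), VALIDATE:-, TRANSFORM:-, EMIT:-] out:-; bubbles=3
Tick 2: [PARSE:P2(v=7,ok=F), VALIDATE:P1(v=16,ok=F), TRANSFORM:-, EMIT:-] out:-; bubbles=2
Tick 3: [PARSE:-, VALIDATE:P2(v=7,ok=T), TRANSFORM:P1(v=0,ok=F), EMIT:-] out:-; bubbles=2
Tick 4: [PARSE:P3(v=3,ok=F), VALIDATE:-, TRANSFORM:P2(v=35,ok=T), EMIT:P1(v=0,ok=F)] out:-; bubbles=1
Tick 5: [PARSE:-, VALIDATE:P3(v=3,ok=F), TRANSFORM:-, EMIT:P2(v=35,ok=T)] out:P1(v=0); bubbles=2
Tick 6: [PARSE:-, VALIDATE:-, TRANSFORM:P3(v=0,ok=F), EMIT:-] out:P2(v=35); bubbles=3
Tick 7: [PARSE:-, VALIDATE:-, TRANSFORM:-, EMIT:P3(v=0,ok=F)] out:-; bubbles=3
Tick 8: [PARSE:-, VALIDATE:-, TRANSFORM:-, EMIT:-] out:P3(v=0); bubbles=4
Total bubble-slots: 20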